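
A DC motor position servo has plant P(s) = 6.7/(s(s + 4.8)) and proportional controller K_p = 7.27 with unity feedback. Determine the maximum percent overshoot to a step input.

The closed-loop denominator s² + 4.8s + 48.71 gives ω_n = √48.71 = 6.979 and ζ = 4.8/(2ω_n) = 0.3439.
%OS = 100·exp(−πζ/√(1−ζ²)) = 100·exp(−π·0.3439/√0.8817) = 31.6%.

31.6%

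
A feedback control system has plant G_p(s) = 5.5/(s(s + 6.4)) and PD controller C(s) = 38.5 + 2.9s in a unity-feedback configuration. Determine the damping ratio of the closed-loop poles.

Forward path: (38.5 + 2.9s)·5.5/(s(s+6.4)). The closed-loop characteristic equation is s² + (6.4 + 5.5·2.9)s + 5.5·38.5 = 0.
That is s² + 22.35s + 211.8 = 0, so ω_n = 14.55 rad/s and ζ = 22.35/(2·14.55) = 0.768.

ζ = 0.768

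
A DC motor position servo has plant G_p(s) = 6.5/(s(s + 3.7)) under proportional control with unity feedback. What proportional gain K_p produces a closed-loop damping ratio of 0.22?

K_p = 10.9

Closed-loop characteristic equation: s² + 3.7s + K_p·6.5 = 0.
So ω_n = √(6.5K_p) and 2ζω_n = 3.7, giving ζ = 3.7/(2√(6.5K_p)).
Setting ζ = 0.22: √(6.5K_p) = 3.7/(2·0.22) = 8.409, so K_p = 70.71/6.5 = 10.9.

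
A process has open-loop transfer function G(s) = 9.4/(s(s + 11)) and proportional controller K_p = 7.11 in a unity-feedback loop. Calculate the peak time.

From 1 + K_pG(s) = 0: s² + 11s + 66.83 = 0 ⇒ ω_n = 8.175, ζ = 0.6728.
Damped frequency ω_d = ω_n√(1−ζ²) = 6.048 rad/s, so peak time T_p = π/ω_d = 0.519 s.

T_p = 0.519 s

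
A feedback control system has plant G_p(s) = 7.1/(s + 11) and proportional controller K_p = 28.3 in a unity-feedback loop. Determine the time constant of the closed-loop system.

Closed-loop transfer function: T(s) = K_p·G_p(s)/(1 + K_p·G_p(s)) = 200.9/(s + 11 + 200.9) = 200.9/(s + 211.9).
Time constant τ = 1/211.9 = 0.00472 s.

τ = 0.00472 s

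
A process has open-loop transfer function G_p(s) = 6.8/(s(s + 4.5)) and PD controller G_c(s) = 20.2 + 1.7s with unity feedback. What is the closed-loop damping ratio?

Forward path: (20.2 + 1.7s)·6.8/(s(s+4.5)). The closed-loop characteristic equation is s² + (4.5 + 6.8·1.7)s + 6.8·20.2 = 0.
That is s² + 16.06s + 137.4 = 0, so ω_n = 11.72 rad/s and ζ = 16.06/(2·11.72) = 0.6851.

ζ = 0.685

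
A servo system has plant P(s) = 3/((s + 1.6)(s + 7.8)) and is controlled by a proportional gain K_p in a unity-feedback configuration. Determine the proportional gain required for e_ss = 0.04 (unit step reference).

The loop is type 0, so e_ss(step) = 1/(1 + K_pos) with K_pos = K_p·P(0).
P(0) = 0.2404. Require 1/(1 + K_p·0.2404) = 0.04, so 1 + 0.2404·K_p = 25.
K_p = (25 − 1)/0.2404 = 99.8.

K_p = 99.8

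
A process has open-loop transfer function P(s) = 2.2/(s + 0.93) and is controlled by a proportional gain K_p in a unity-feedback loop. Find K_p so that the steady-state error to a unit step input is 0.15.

For a type-0 loop with proportional control, e_ss = 1/(1 + K_p·P(0)).
P(0) = 2.366. Require 1/(1 + K_p·2.366) = 0.15, so 1 + 2.366·K_p = 6.667.
K_p = (6.667 − 1)/2.366 = 2.4.

K_p = 2.4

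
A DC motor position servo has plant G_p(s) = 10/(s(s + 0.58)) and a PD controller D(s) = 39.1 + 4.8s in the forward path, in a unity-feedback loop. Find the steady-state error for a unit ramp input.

0.00148

The loop has one pole at the origin (type 1). Velocity error constant K_v = lim_{s→0} s·D(s)G_p(s) = 39.1·10/0.58 = 674.1.
Steady-state error to a unit ramp: e_ss = 1/K_v = 0.00148.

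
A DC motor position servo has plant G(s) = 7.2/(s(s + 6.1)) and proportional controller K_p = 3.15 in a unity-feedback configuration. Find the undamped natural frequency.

The closed-loop denominator is s(s+6.1) + 3.15·7.2 = s² + 6.1s + 22.68.
So ω_n² = 22.68 ⇒ ω_n = 4.762 rad/s, and ζ = 6.1/(2ω_n) = 0.64.

ω_n = 4.76 rad/s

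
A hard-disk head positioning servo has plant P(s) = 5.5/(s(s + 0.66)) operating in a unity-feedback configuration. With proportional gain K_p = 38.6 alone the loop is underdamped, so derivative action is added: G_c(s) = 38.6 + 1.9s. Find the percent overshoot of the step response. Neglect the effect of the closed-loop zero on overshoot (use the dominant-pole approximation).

27.4%

Forward path: (38.6 + 1.9s)·5.5/(s(s+0.66)). The closed-loop characteristic equation is s² + (0.66 + 5.5·1.9)s + 5.5·38.6 = 0.
That is s² + 11.11s + 212.3 = 0, so ω_n = 14.57 rad/s and ζ = 11.11/(2·14.57) = 0.3812.
%OS = 100·exp(−πζ/√(1−ζ²)) = 27.4%.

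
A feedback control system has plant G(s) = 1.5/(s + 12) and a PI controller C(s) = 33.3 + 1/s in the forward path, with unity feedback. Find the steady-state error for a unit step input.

0

The open loop C(s)G(s) has a pole at the origin (type 1), so the static position error constant is infinite and e_ss = 1/(1+∞) = 0.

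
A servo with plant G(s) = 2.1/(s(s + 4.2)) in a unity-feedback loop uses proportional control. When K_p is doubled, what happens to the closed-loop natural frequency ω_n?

increase

ω_n = √(2.1·K_p), which grows with K_p.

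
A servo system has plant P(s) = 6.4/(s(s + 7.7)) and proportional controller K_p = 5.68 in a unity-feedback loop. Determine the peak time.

From 1 + K_pP(s) = 0: s² + 7.7s + 36.35 = 0 ⇒ ω_n = 6.029, ζ = 0.6386.
Damped frequency ω_d = ω_n√(1−ζ²) = 4.64 rad/s, so peak time T_p = π/ω_d = 0.677 s.

T_p = 0.677 s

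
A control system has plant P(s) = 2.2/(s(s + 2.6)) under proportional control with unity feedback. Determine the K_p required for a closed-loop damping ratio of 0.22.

K_p = 15.9

Closed-loop characteristic equation: s² + 2.6s + K_p·2.2 = 0.
So ω_n = √(2.2K_p) and 2ζω_n = 2.6, giving ζ = 2.6/(2√(2.2K_p)).
Setting ζ = 0.22: √(2.2K_p) = 2.6/(2·0.22) = 5.909, so K_p = 34.92/2.2 = 15.9.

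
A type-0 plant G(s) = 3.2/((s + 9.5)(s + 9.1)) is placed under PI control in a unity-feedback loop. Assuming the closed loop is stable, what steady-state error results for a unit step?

The PI controller's integrator makes the forward path type 1, so e_ss to a step is zero.

0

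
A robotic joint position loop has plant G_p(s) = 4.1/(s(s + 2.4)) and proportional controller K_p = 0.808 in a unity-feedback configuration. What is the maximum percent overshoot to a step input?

From 1 + K_pG_p(s) = 0: s² + 2.4s + 3.313 = 0 ⇒ ω_n = 1.82, ζ = 0.6593.
%OS = 100·exp(−πζ/√(1−ζ²)) = 100·exp(−π·0.6593/√0.5653) = 6.36%.

6.36%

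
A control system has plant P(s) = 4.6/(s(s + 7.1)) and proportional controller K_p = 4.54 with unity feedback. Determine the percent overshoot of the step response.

Closed-loop characteristic equation: s² + 7.1s + 20.88 = 0, so ω_n = 4.57 rad/s and ζ = 7.1/(2·4.57) = 0.7768.
%OS = 100·exp(−πζ/√(1−ζ²)) = 100·exp(−π·0.7768/√0.3965) = 2.07%.

2.07%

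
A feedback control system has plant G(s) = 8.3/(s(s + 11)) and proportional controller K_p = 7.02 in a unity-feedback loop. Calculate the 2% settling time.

T_s ≈ 0.727 s

Closed-loop characteristic equation: s² + 11s + 58.27 = 0, so ω_n = 7.633 rad/s and ζ = 11/(2·7.633) = 0.7205.
2% settling time T_s ≈ 4/(ζω_n) = 4/5.5 = 0.727 s.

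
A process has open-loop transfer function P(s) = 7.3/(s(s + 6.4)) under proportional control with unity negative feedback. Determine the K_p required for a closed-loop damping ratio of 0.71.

Closed-loop characteristic equation: s² + 6.4s + K_p·7.3 = 0.
So ω_n = √(7.3K_p) and 2ζω_n = 6.4, giving ζ = 6.4/(2√(7.3K_p)).
Setting ζ = 0.71: √(7.3K_p) = 6.4/(2·0.71) = 4.507, so K_p = 20.31/7.3 = 2.78.

K_p = 2.78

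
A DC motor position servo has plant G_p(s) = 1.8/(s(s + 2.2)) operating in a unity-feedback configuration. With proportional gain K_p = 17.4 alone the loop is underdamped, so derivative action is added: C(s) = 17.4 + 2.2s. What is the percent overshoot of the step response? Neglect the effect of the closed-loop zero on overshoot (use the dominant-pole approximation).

Forward path: (17.4 + 2.2s)·1.8/(s(s+2.2)). The closed-loop characteristic equation is s² + (2.2 + 1.8·2.2)s + 1.8·17.4 = 0.
That is s² + 6.16s + 31.32 = 0, so ω_n = 5.596 rad/s and ζ = 6.16/(2·5.596) = 0.5504.
%OS = 100·exp(−πζ/√(1−ζ²)) = 12.6%.

12.6%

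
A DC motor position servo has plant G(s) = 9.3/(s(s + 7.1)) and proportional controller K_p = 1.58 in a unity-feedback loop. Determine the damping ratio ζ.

ζ = 0.926

1 + K_p·G(s) = 0 gives s² + 7.1s + 14.69 = 0.
Matching s² + 2ζω_n s + ω_n²: ω_n = √14.69 = 3.833 rad/s and 2ζω_n = 7.1, so ζ = 7.1/(2·3.833) = 0.926.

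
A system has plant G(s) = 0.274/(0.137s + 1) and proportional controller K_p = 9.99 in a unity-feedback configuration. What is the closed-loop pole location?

s = -27.28

Closed loop: T(s) = K_p·G/(1+K_p·G) = 2.737/(0.137s + 1 + 2.737), with pole at s = −(1 + 2.737)/0.137 = −27.28.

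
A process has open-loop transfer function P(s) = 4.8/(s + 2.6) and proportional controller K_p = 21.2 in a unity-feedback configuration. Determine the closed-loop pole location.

Closed-loop transfer function: T(s) = K_p·P(s)/(1 + K_p·P(s)) = 101.8/(s + 2.6 + 101.8) = 101.8/(s + 104.4).
The closed-loop pole is at s = −104.4.

s = -104.4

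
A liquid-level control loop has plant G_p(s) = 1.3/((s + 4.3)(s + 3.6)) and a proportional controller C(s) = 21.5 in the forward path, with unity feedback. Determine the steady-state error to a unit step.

The loop is type 0. Static position error constant K_pos = C(0)·G_p(0) = 21.5·0.08398 = 1.806.
Steady-state error to a unit step: e_ss = 1/(1+K_pos) = 1/2.806 = 0.356.

0.356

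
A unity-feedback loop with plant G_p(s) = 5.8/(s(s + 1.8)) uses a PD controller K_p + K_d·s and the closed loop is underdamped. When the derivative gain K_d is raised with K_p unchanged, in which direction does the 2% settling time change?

decrease

Characteristic equation s² + (1.8 + 5.8K_d)s + 5.8K_p = 0: raising K_d increases ζω_n = (1.8+5.8K_d)/2 while the loop stays underdamped, so T_s ≈ 4/(ζω_n) decreases.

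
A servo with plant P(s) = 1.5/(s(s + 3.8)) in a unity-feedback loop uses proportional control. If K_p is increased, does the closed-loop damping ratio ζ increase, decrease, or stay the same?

ζ = 3.8/(2√(1.5K_p)); increasing K_p raises the denominator, so ζ falls.

decrease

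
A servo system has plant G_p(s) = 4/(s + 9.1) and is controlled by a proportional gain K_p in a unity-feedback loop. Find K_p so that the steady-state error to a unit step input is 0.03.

The loop is type 0, so e_ss(step) = 1/(1 + K_pos) with K_pos = K_p·G_p(0).
G_p(0) = 0.4396. Require 1/(1 + K_p·0.4396) = 0.03, so 1 + 0.4396·K_p = 33.33.
K_p = (33.33 − 1)/0.4396 = 73.6.

K_p = 73.6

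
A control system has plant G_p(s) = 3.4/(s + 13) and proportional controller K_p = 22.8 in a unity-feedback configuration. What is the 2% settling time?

Closed-loop transfer function: T(s) = K_p·G_p(s)/(1 + K_p·G_p(s)) = 77.52/(s + 13 + 77.52) = 77.52/(s + 90.52).
Time constant τ = 1/90.52 = 0.01105 s, so the 2% settling time is about 4τ = 0.0442 s.

T_s ≈ 0.0442 s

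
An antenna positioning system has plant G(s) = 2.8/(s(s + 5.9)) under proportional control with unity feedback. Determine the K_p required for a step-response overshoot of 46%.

From %OS = 100·exp(−πζ/√(1−ζ²)) = 46%, ζ = −ln(0.46)/√(π²+ln²(0.46)) = 0.24.
Characteristic equation s² + 5.9s + 2.8K_p = 0 gives ζ = 5.9/(2√(2.8K_p)).
Setting ζ = 0.24: √(2.8K_p) = 5.9/(2·0.24) = 12.29, so K_p = 151.1/2.8 = 54.

K_p = 54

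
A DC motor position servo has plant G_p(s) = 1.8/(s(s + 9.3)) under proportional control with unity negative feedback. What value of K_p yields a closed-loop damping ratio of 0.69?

Closed-loop characteristic equation: s² + 9.3s + K_p·1.8 = 0.
So ω_n = √(1.8K_p) and 2ζω_n = 9.3, giving ζ = 9.3/(2√(1.8K_p)).
Setting ζ = 0.69: √(1.8K_p) = 9.3/(2·0.69) = 6.739, so K_p = 45.42/1.8 = 25.2.

K_p = 25.2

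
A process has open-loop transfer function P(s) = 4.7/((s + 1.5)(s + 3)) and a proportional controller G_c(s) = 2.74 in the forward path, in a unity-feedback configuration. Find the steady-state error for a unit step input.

The loop is type 0. Static position error constant K_pos = G_c(0)·P(0) = 2.74·1.044 = 2.862.
Steady-state error to a unit step: e_ss = 1/(1+K_pos) = 1/3.862 = 0.259.

0.259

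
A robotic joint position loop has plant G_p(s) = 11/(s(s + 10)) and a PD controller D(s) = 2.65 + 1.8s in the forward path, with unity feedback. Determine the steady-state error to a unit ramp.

The loop has one pole at the origin (type 1). Velocity error constant K_v = lim_{s→0} s·D(s)G_p(s) = 2.65·11/10 = 2.915.
Steady-state error to a unit ramp: e_ss = 1/K_v = 0.343.

0.343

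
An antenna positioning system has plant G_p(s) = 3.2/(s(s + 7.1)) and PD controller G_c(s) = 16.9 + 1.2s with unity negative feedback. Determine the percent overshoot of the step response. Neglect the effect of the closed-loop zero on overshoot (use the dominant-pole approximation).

Forward path: (16.9 + 1.2s)·3.2/(s(s+7.1)). The closed-loop characteristic equation is s² + (7.1 + 3.2·1.2)s + 3.2·16.9 = 0.
That is s² + 10.94s + 54.08 = 0, so ω_n = 7.354 rad/s and ζ = 10.94/(2·7.354) = 0.7438.
%OS = 100·exp(−πζ/√(1−ζ²)) = 3.03%.

3.03%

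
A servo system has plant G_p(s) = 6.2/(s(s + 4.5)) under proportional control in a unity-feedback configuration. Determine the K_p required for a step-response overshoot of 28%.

K_p = 5.79

From %OS = 100·exp(−πζ/√(1−ζ²)) = 28%, ζ = −ln(0.28)/√(π²+ln²(0.28)) = 0.3755.
Characteristic equation s² + 4.5s + 6.2K_p = 0 gives ζ = 4.5/(2√(6.2K_p)).
Setting ζ = 0.3755: √(6.2K_p) = 4.5/(2·0.3755) = 5.991, so K_p = 35.9/6.2 = 5.79.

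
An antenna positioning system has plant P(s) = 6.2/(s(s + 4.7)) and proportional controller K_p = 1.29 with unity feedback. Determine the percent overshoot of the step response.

From 1 + K_pP(s) = 0: s² + 4.7s + 7.998 = 0 ⇒ ω_n = 2.828, ζ = 0.831.
%OS = 100·exp(−πζ/√(1−ζ²)) = 100·exp(−π·0.831/√0.3095) = 0.917%.

0.917%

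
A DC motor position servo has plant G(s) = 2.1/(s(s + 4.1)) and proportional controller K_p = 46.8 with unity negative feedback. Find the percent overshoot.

Closed-loop characteristic equation: s² + 4.1s + 98.28 = 0, so ω_n = 9.914 rad/s and ζ = 4.1/(2·9.914) = 0.2068.
%OS = 100·exp(−πζ/√(1−ζ²)) = 100·exp(−π·0.2068/√0.9572) = 51.5%.

51.5%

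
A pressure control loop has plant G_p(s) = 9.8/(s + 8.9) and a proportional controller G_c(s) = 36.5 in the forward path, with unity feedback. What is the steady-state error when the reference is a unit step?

0.0243

The loop is type 0. Static position error constant K_pos = G_c(0)·G_p(0) = 36.5·1.101 = 40.19.
Steady-state error to a unit step: e_ss = 1/(1+K_pos) = 1/41.19 = 0.0243.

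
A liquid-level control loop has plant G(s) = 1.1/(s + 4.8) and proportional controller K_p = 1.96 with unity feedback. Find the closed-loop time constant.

Closed-loop transfer function: T(s) = K_p·G(s)/(1 + K_p·G(s)) = 2.156/(s + 4.8 + 2.156) = 2.156/(s + 6.956).
Time constant τ = 1/6.956 = 0.144 s.

τ = 0.144 s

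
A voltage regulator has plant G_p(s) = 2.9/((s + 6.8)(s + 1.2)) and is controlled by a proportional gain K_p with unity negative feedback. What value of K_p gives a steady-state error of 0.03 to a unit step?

K_p = 91

For a type-0 loop with proportional control, e_ss = 1/(1 + K_p·G_p(0)).
G_p(0) = 0.3554. Require 1/(1 + K_p·0.3554) = 0.03, so 1 + 0.3554·K_p = 33.33.
K_p = (33.33 − 1)/0.3554 = 91.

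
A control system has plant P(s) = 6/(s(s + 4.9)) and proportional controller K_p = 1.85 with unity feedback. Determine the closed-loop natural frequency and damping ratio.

1 + K_p·P(s) = 0 gives s² + 4.9s + 11.1 = 0.
Matching s² + 2ζω_n s + ω_n²: ω_n = √11.1 = 3.332 rad/s and 2ζω_n = 4.9, so ζ = 4.9/(2·3.332) = 0.735.

ω_n = 3.33 rad/s, ζ = 0.735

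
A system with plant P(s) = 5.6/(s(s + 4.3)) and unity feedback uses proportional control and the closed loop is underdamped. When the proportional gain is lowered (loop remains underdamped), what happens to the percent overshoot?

ζ = 4.3/(2√(5.6K_p)) rises as K_p falls; higher damping means less overshoot.

decrease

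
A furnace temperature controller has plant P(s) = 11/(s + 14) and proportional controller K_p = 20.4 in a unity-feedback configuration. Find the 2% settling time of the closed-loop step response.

T_s ≈ 0.0168 s

Closed-loop transfer function: T(s) = K_p·P(s)/(1 + K_p·P(s)) = 224.4/(s + 14 + 224.4) = 224.4/(s + 238.4).
Time constant τ = 1/238.4 = 0.004195 s, so the 2% settling time is about 4τ = 0.0168 s.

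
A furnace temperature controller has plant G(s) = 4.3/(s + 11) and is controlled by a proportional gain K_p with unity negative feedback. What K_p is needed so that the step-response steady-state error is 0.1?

K_p = 23

For a type-0 loop with proportional control, e_ss = 1/(1 + K_p·G(0)).
G(0) = 0.3909. Require 1/(1 + K_p·0.3909) = 0.1, so 1 + 0.3909·K_p = 10.
K_p = (10 − 1)/0.3909 = 23.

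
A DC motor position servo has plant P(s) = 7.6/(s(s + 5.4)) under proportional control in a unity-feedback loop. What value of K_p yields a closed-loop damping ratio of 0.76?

Closed-loop characteristic equation: s² + 5.4s + K_p·7.6 = 0.
So ω_n = √(7.6K_p) and 2ζω_n = 5.4, giving ζ = 5.4/(2√(7.6K_p)).
Setting ζ = 0.76: √(7.6K_p) = 5.4/(2·0.76) = 3.553, so K_p = 12.62/7.6 = 1.66.

K_p = 1.66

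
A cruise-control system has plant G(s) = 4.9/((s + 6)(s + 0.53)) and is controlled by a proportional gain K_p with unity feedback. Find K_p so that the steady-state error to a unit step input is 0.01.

For a type-0 loop with proportional control, e_ss = 1/(1 + K_p·G(0)).
G(0) = 1.541. Require 1/(1 + K_p·1.541) = 0.01, so 1 + 1.541·K_p = 100.
K_p = (100 − 1)/1.541 = 64.2.

K_p = 64.2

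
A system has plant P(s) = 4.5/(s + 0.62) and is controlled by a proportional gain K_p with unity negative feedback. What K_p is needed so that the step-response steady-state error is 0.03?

K_p = 4.45

The loop is type 0, so e_ss(step) = 1/(1 + K_pos) with K_pos = K_p·P(0).
P(0) = 7.258. Require 1/(1 + K_p·7.258) = 0.03, so 1 + 7.258·K_p = 33.33.
K_p = (33.33 − 1)/7.258 = 4.45.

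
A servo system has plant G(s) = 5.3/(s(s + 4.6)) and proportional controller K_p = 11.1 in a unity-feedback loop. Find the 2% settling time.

T_s ≈ 1.74 s

From 1 + K_pG(s) = 0: s² + 4.6s + 58.83 = 0 ⇒ ω_n = 7.67, ζ = 0.2999.
2% settling time T_s ≈ 4/(ζω_n) = 4/2.3 = 1.74 s.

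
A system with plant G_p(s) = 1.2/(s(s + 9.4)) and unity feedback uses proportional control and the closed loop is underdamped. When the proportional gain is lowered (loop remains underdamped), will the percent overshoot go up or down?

ζ = 9.4/(2√(1.2K_p)) rises as K_p falls; higher damping means less overshoot.

decrease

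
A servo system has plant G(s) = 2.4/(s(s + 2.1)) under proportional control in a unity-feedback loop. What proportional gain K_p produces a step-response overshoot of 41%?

K_p = 6.16

From %OS = 100·exp(−πζ/√(1−ζ²)) = 41%, ζ = −ln(0.41)/√(π²+ln²(0.41)) = 0.273.
Characteristic equation s² + 2.1s + 2.4K_p = 0 gives ζ = 2.1/(2√(2.4K_p)).
Setting ζ = 0.273: √(2.4K_p) = 2.1/(2·0.273) = 3.846, so K_p = 14.79/2.4 = 6.16.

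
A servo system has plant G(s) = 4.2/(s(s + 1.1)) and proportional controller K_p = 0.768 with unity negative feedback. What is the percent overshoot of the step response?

36.4%

Closed-loop characteristic equation: s² + 1.1s + 3.226 = 0, so ω_n = 1.796 rad/s and ζ = 1.1/(2·1.796) = 0.3062.
%OS = 100·exp(−πζ/√(1−ζ²)) = 100·exp(−π·0.3062/√0.9062) = 36.4%.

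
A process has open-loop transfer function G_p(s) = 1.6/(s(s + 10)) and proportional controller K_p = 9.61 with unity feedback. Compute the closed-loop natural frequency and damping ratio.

With unity feedback the closed-loop characteristic equation is s² + 10s + 9.61·1.6 = s² + 10s + 15.38 = 0.
So ω_n² = 15.38 ⇒ ω_n = 3.921 rad/s, and ζ = 10/(2ω_n) = 1.28.

ω_n = 3.92 rad/s, ζ = 1.28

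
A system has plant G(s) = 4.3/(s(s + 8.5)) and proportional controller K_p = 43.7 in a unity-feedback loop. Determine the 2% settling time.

From 1 + K_pG(s) = 0: s² + 8.5s + 187.9 = 0 ⇒ ω_n = 13.71, ζ = 0.31.
2% settling time T_s ≈ 4/(ζω_n) = 4/4.25 = 0.941 s.

T_s ≈ 0.941 s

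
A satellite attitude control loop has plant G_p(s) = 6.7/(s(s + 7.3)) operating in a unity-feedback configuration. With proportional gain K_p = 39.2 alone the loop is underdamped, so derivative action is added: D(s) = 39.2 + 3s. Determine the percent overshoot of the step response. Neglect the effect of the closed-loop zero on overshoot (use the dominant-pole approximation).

Forward path: (39.2 + 3s)·6.7/(s(s+7.3)). The closed-loop characteristic equation is s² + (7.3 + 6.7·3)s + 6.7·39.2 = 0.
That is s² + 27.4s + 262.6 = 0, so ω_n = 16.21 rad/s and ζ = 27.4/(2·16.21) = 0.8454.
%OS = 100·exp(−πζ/√(1−ζ²)) = 0.693%.

0.693%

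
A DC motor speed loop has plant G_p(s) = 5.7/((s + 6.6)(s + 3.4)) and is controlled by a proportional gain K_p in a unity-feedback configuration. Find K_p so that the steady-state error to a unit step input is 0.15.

K_p = 22.3

For a type-0 loop with proportional control, e_ss = 1/(1 + K_p·G_p(0)).
G_p(0) = 0.254. Require 1/(1 + K_p·0.254) = 0.15, so 1 + 0.254·K_p = 6.667.
K_p = (6.667 − 1)/0.254 = 22.3.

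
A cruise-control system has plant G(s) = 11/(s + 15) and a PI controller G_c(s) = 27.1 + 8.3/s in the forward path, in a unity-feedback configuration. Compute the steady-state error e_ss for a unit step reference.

The open loop G_c(s)G(s) has a pole at the origin (type 1), so the static position error constant is infinite and e_ss = 1/(1+∞) = 0.

0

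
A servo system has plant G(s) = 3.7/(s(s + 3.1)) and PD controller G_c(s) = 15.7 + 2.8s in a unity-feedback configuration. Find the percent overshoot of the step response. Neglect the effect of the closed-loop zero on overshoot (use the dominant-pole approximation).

0.271%

Forward path: (15.7 + 2.8s)·3.7/(s(s+3.1)). The closed-loop characteristic equation is s² + (3.1 + 3.7·2.8)s + 3.7·15.7 = 0.
That is s² + 13.46s + 58.09 = 0, so ω_n = 7.622 rad/s and ζ = 13.46/(2·7.622) = 0.883.
%OS = 100·exp(−πζ/√(1−ζ²)) = 0.271%.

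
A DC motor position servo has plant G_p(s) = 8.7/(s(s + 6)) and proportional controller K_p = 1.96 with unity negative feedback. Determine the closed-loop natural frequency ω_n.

ω_n = 4.13 rad/s

1 + K_p·G_p(s) = 0 gives s² + 6s + 17.05 = 0.
So ω_n² = 17.05 ⇒ ω_n = 4.129 rad/s, and ζ = 6/(2ω_n) = 0.726.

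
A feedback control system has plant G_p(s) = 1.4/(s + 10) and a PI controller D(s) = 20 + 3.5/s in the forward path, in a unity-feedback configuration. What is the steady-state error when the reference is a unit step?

The open loop D(s)G_p(s) has a pole at the origin (type 1), so the static position error constant is infinite and e_ss = 1/(1+∞) = 0.

0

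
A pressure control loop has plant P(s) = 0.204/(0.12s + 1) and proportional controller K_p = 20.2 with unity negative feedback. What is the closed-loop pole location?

Closed loop: T(s) = K_p·P/(1+K_p·P) = 4.121/(0.12s + 1 + 4.121), with pole at s = −(1 + 4.121)/0.12 = −42.67.

s = -42.67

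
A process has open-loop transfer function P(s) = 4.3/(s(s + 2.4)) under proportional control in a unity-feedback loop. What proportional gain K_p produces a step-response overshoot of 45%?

K_p = 5.52

From %OS = 100·exp(−πζ/√(1−ζ²)) = 45%, ζ = −ln(0.45)/√(π²+ln²(0.45)) = 0.2463.
Characteristic equation s² + 2.4s + 4.3K_p = 0 gives ζ = 2.4/(2√(4.3K_p)).
Setting ζ = 0.2463: √(4.3K_p) = 2.4/(2·0.2463) = 4.871, so K_p = 23.73/4.3 = 5.52.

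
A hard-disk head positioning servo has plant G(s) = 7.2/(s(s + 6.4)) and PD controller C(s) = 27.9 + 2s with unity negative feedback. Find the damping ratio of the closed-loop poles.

Forward path: (27.9 + 2s)·7.2/(s(s+6.4)). The closed-loop characteristic equation is s² + (6.4 + 7.2·2)s + 7.2·27.9 = 0.
That is s² + 20.8s + 200.9 = 0, so ω_n = 14.17 rad/s and ζ = 20.8/(2·14.17) = 0.7338.

ζ = 0.734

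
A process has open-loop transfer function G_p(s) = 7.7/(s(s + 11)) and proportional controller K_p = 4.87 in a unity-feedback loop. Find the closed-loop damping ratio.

ζ = 0.898

1 + K_p·G_p(s) = 0 gives s² + 11s + 37.5 = 0.
So ω_n² = 37.5 ⇒ ω_n = 6.124 rad/s, and ζ = 11/(2ω_n) = 0.898.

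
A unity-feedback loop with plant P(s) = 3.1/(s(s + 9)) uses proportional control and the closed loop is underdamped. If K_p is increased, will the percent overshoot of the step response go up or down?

increase

ζ = 9/(2√(3.1K_p)) decreases as K_p grows; lower damping means more overshoot.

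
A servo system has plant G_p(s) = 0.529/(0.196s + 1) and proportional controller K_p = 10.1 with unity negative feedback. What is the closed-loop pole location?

s = -32.36

Closed loop: T(s) = K_p·G_p/(1+K_p·G_p) = 5.343/(0.196s + 1 + 5.343), with pole at s = −(1 + 5.343)/0.196 = −32.36.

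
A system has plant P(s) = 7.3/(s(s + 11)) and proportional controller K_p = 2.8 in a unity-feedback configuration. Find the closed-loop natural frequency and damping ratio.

With unity feedback the closed-loop characteristic equation is s² + 11s + 2.8·7.3 = s² + 11s + 20.44 = 0.
Matching s² + 2ζω_n s + ω_n²: ω_n = √20.44 = 4.521 rad/s and 2ζω_n = 11, so ζ = 11/(2·4.521) = 1.22.

ω_n = 4.52 rad/s, ζ = 1.22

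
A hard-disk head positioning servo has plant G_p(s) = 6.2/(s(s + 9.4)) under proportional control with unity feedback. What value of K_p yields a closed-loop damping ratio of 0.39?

K_p = 23.4

Closed-loop characteristic equation: s² + 9.4s + K_p·6.2 = 0.
So ω_n = √(6.2K_p) and 2ζω_n = 9.4, giving ζ = 9.4/(2√(6.2K_p)).
Setting ζ = 0.39: √(6.2K_p) = 9.4/(2·0.39) = 12.05, so K_p = 145.2/6.2 = 23.4.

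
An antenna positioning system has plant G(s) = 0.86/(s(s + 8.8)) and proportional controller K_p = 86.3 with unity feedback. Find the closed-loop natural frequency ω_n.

ω_n = 8.61 rad/s

1 + K_p·G(s) = 0 gives s² + 8.8s + 74.22 = 0.
Matching s² + 2ζω_n s + ω_n²: ω_n = √74.22 = 8.615 rad/s and 2ζω_n = 8.8, so ζ = 8.8/(2·8.615) = 0.511.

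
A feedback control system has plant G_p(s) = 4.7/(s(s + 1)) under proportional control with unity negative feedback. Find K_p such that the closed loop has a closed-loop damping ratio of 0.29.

K_p = 0.632

Closed-loop characteristic equation: s² + 1s + K_p·4.7 = 0.
So ω_n = √(4.7K_p) and 2ζω_n = 1, giving ζ = 1/(2√(4.7K_p)).
Setting ζ = 0.29: √(4.7K_p) = 1/(2·0.29) = 1.724, so K_p = 2.973/4.7 = 0.632.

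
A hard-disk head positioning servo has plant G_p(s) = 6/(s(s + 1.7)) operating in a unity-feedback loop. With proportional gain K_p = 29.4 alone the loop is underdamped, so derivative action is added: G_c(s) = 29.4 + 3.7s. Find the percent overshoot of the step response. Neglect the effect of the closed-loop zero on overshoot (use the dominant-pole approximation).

0.154%

Forward path: (29.4 + 3.7s)·6/(s(s+1.7)). The closed-loop characteristic equation is s² + (1.7 + 6·3.7)s + 6·29.4 = 0.
That is s² + 23.9s + 176.4 = 0, so ω_n = 13.28 rad/s and ζ = 23.9/(2·13.28) = 0.8997.
%OS = 100·exp(−πζ/√(1−ζ²)) = 0.154%.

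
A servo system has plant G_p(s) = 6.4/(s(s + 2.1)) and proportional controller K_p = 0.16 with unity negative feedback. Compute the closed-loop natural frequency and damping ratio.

ω_n = 1.01 rad/s, ζ = 1.04

The closed-loop denominator is s(s+2.1) + 0.16·6.4 = s² + 2.1s + 1.024.
So ω_n² = 1.024 ⇒ ω_n = 1.012 rad/s, and ζ = 2.1/(2ω_n) = 1.04.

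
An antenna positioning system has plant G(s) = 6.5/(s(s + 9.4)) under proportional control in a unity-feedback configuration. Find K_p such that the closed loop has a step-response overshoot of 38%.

K_p = 39.2

From %OS = 100·exp(−πζ/√(1−ζ²)) = 38%, ζ = −ln(0.38)/√(π²+ln²(0.38)) = 0.2943.
Characteristic equation s² + 9.4s + 6.5K_p = 0 gives ζ = 9.4/(2√(6.5K_p)).
Setting ζ = 0.2943: √(6.5K_p) = 9.4/(2·0.2943) = 15.97, so K_p = 255/6.5 = 39.2.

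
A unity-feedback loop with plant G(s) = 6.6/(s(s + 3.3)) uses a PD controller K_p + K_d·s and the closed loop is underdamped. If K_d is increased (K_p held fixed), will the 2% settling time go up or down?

decrease

Characteristic equation s² + (3.3 + 6.6K_d)s + 6.6K_p = 0: raising K_d increases ζω_n = (3.3+6.6K_d)/2 while the loop stays underdamped, so T_s ≈ 4/(ζω_n) decreases.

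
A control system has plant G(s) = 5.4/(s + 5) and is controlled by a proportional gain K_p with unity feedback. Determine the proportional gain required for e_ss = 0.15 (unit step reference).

The loop is type 0, so e_ss(step) = 1/(1 + K_pos) with K_pos = K_p·G(0).
G(0) = 1.08. Require 1/(1 + K_p·1.08) = 0.15, so 1 + 1.08·K_p = 6.667.
K_p = (6.667 − 1)/1.08 = 5.25.

K_p = 5.25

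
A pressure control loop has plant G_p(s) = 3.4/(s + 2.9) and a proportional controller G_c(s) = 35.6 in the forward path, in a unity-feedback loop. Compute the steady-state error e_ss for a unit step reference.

0.0234

The loop is type 0. Static position error constant K_pos = G_c(0)·G_p(0) = 35.6·1.172 = 41.74.
Steady-state error to a unit step: e_ss = 1/(1+K_pos) = 1/42.74 = 0.0234.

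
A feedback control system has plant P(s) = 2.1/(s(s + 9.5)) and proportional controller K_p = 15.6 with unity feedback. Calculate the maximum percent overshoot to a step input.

Closed-loop characteristic equation: s² + 9.5s + 32.76 = 0, so ω_n = 5.724 rad/s and ζ = 9.5/(2·5.724) = 0.8299.
%OS = 100·exp(−πζ/√(1−ζ²)) = 100·exp(−π·0.8299/√0.3113) = 0.934%.

0.934%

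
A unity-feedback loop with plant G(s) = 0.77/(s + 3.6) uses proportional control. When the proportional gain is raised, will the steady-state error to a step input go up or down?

e_ss = 1/(1 + K_p·G(0)); a larger K_p raises the denominator, so e_ss decreases.

decrease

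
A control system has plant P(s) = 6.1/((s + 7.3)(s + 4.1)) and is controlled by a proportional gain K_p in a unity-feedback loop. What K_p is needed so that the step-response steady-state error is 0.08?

Steady-state error for a unit step on this type-0 loop is 1/(1 + K_p·P(0)).
P(0) = 0.2038. Require 1/(1 + K_p·0.2038) = 0.08, so 1 + 0.2038·K_p = 12.5.
K_p = (12.5 − 1)/0.2038 = 56.4.

K_p = 56.4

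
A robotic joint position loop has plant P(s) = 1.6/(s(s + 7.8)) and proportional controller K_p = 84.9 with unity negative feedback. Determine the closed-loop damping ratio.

ζ = 0.335

1 + K_p·P(s) = 0 gives s² + 7.8s + 135.8 = 0.
Matching s² + 2ζω_n s + ω_n²: ω_n = √135.8 = 11.66 rad/s and 2ζω_n = 7.8, so ζ = 7.8/(2·11.66) = 0.335.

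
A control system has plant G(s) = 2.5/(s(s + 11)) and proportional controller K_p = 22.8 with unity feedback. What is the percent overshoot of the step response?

Closed-loop characteristic equation: s² + 11s + 57 = 0, so ω_n = 7.55 rad/s and ζ = 11/(2·7.55) = 0.7285.
%OS = 100·exp(−πζ/√(1−ζ²)) = 100·exp(−π·0.7285/√0.4693) = 3.54%.

3.54%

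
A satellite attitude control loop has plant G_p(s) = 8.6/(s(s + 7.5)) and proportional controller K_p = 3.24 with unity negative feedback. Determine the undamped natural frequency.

ω_n = 5.28 rad/s

1 + K_p·G_p(s) = 0 gives s² + 7.5s + 27.86 = 0.
So ω_n² = 27.86 ⇒ ω_n = 5.279 rad/s, and ζ = 7.5/(2ω_n) = 0.71.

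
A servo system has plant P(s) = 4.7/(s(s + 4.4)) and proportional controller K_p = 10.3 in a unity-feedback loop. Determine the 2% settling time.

From 1 + K_pP(s) = 0: s² + 4.4s + 48.41 = 0 ⇒ ω_n = 6.958, ζ = 0.3162.
2% settling time T_s ≈ 4/(ζω_n) = 4/2.2 = 1.82 s.

T_s ≈ 1.82 s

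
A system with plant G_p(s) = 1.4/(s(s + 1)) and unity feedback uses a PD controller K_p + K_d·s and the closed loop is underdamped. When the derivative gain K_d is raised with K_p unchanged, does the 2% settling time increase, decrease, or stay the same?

Characteristic equation s² + (1 + 1.4K_d)s + 1.4K_p = 0: raising K_d increases ζω_n = (1+1.4K_d)/2 while the loop stays underdamped, so T_s ≈ 4/(ζω_n) decreases.

decrease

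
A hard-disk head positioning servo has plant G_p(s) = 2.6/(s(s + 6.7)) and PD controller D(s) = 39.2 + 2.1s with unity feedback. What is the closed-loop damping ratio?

ζ = 0.602

Forward path: (39.2 + 2.1s)·2.6/(s(s+6.7)). The closed-loop characteristic equation is s² + (6.7 + 2.6·2.1)s + 2.6·39.2 = 0.
That is s² + 12.16s + 101.9 = 0, so ω_n = 10.1 rad/s and ζ = 12.16/(2·10.1) = 0.6022.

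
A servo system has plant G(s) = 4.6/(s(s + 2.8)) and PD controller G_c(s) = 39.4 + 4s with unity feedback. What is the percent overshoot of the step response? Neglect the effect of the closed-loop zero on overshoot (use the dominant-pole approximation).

Forward path: (39.4 + 4s)·4.6/(s(s+2.8)). The closed-loop characteristic equation is s² + (2.8 + 4.6·4)s + 4.6·39.4 = 0.
That is s² + 21.2s + 181.2 = 0, so ω_n = 13.46 rad/s and ζ = 21.2/(2·13.46) = 0.7874.
%OS = 100·exp(−πζ/√(1−ζ²)) = 1.81%.

1.81%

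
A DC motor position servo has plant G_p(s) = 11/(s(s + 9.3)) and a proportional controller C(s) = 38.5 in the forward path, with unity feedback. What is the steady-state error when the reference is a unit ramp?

The loop has one pole at the origin (type 1). Velocity error constant K_v = lim_{s→0} s·C(s)G_p(s) = 38.5·11/9.3 = 45.54.
Steady-state error to a unit ramp: e_ss = 1/K_v = 0.022.

0.022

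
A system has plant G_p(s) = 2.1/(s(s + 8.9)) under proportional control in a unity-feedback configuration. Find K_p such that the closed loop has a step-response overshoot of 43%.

From %OS = 100·exp(−πζ/√(1−ζ²)) = 43%, ζ = −ln(0.43)/√(π²+ln²(0.43)) = 0.2594.
Characteristic equation s² + 8.9s + 2.1K_p = 0 gives ζ = 8.9/(2√(2.1K_p)).
Setting ζ = 0.2594: √(2.1K_p) = 8.9/(2·0.2594) = 17.15, so K_p = 294.2/2.1 = 140.

K_p = 140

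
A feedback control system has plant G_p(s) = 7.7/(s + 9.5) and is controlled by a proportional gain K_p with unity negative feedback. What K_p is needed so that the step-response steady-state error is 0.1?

The loop is type 0, so e_ss(step) = 1/(1 + K_pos) with K_pos = K_p·G_p(0).
G_p(0) = 0.8105. Require 1/(1 + K_p·0.8105) = 0.1, so 1 + 0.8105·K_p = 10.
K_p = (10 − 1)/0.8105 = 11.1.

K_p = 11.1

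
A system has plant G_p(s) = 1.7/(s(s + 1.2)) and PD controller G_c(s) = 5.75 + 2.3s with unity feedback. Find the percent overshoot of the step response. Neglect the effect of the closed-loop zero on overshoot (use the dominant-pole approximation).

Forward path: (5.75 + 2.3s)·1.7/(s(s+1.2)). The closed-loop characteristic equation is s² + (1.2 + 1.7·2.3)s + 1.7·5.75 = 0.
That is s² + 5.11s + 9.775 = 0, so ω_n = 3.126 rad/s and ζ = 5.11/(2·3.126) = 0.8172.
%OS = 100·exp(−πζ/√(1−ζ²)) = 1.16%.

1.16%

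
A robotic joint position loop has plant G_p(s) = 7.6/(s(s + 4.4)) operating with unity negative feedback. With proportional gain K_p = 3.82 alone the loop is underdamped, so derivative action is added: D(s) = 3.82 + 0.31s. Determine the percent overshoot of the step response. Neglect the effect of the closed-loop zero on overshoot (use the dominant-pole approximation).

7.98%

Forward path: (3.82 + 0.31s)·7.6/(s(s+4.4)). The closed-loop characteristic equation is s² + (4.4 + 7.6·0.31)s + 7.6·3.82 = 0.
That is s² + 6.756s + 29.03 = 0, so ω_n = 5.388 rad/s and ζ = 6.756/(2·5.388) = 0.6269.
%OS = 100·exp(−πζ/√(1−ζ²)) = 7.98%.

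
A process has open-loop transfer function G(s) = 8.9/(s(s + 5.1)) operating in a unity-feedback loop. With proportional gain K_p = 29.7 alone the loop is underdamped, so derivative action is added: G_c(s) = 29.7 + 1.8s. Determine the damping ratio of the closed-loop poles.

Forward path: (29.7 + 1.8s)·8.9/(s(s+5.1)). The closed-loop characteristic equation is s² + (5.1 + 8.9·1.8)s + 8.9·29.7 = 0.
That is s² + 21.12s + 264.3 = 0, so ω_n = 16.26 rad/s and ζ = 21.12/(2·16.26) = 0.6495.

ζ = 0.65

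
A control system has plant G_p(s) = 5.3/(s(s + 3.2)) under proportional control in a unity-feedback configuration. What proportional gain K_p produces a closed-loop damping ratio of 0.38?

K_p = 3.35

Closed-loop characteristic equation: s² + 3.2s + K_p·5.3 = 0.
So ω_n = √(5.3K_p) and 2ζω_n = 3.2, giving ζ = 3.2/(2√(5.3K_p)).
Setting ζ = 0.38: √(5.3K_p) = 3.2/(2·0.38) = 4.211, so K_p = 17.73/5.3 = 3.35.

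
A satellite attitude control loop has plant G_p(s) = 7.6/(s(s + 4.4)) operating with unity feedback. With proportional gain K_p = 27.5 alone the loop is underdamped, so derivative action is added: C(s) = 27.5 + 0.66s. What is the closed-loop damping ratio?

Forward path: (27.5 + 0.66s)·7.6/(s(s+4.4)). The closed-loop characteristic equation is s² + (4.4 + 7.6·0.66)s + 7.6·27.5 = 0.
That is s² + 9.416s + 209 = 0, so ω_n = 14.46 rad/s and ζ = 9.416/(2·14.46) = 0.3257.

ζ = 0.326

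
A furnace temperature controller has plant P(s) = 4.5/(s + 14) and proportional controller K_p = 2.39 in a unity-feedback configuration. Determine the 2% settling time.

Closed-loop transfer function: T(s) = K_p·P(s)/(1 + K_p·P(s)) = 10.76/(s + 14 + 10.76) = 10.76/(s + 24.76).
Time constant τ = 1/24.76 = 0.0404 s, so the 2% settling time is about 4τ = 0.162 s.

T_s ≈ 0.162 s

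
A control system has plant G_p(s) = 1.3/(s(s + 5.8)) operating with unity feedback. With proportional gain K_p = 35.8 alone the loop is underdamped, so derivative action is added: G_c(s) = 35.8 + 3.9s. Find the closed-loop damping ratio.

ζ = 0.797

Forward path: (35.8 + 3.9s)·1.3/(s(s+5.8)). The closed-loop characteristic equation is s² + (5.8 + 1.3·3.9)s + 1.3·35.8 = 0.
That is s² + 10.87s + 46.54 = 0, so ω_n = 6.822 rad/s and ζ = 10.87/(2·6.822) = 0.7967.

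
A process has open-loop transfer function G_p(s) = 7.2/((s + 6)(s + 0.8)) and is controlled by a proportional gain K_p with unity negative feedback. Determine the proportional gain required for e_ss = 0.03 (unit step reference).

For a type-0 loop with proportional control, e_ss = 1/(1 + K_p·G_p(0)).
G_p(0) = 1.5. Require 1/(1 + K_p·1.5) = 0.03, so 1 + 1.5·K_p = 33.33.
K_p = (33.33 − 1)/1.5 = 21.6.

K_p = 21.6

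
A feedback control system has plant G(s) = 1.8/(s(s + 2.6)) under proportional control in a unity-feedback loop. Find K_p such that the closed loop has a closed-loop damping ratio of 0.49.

Closed-loop characteristic equation: s² + 2.6s + K_p·1.8 = 0.
So ω_n = √(1.8K_p) and 2ζω_n = 2.6, giving ζ = 2.6/(2√(1.8K_p)).
Setting ζ = 0.49: √(1.8K_p) = 2.6/(2·0.49) = 2.653, so K_p = 7.039/1.8 = 3.91.

K_p = 3.91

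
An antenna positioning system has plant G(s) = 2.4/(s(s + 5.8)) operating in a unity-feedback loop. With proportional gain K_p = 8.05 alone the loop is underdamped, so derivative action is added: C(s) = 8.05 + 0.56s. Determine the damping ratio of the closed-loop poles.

Forward path: (8.05 + 0.56s)·2.4/(s(s+5.8)). The closed-loop characteristic equation is s² + (5.8 + 2.4·0.56)s + 2.4·8.05 = 0.
That is s² + 7.144s + 19.32 = 0, so ω_n = 4.395 rad/s and ζ = 7.144/(2·4.395) = 0.8127.

ζ = 0.813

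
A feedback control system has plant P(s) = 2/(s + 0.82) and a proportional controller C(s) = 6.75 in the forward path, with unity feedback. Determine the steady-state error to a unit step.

0.0573

The loop is type 0. Static position error constant K_pos = C(0)·P(0) = 6.75·2.439 = 16.46.
Steady-state error to a unit step: e_ss = 1/(1+K_pos) = 1/17.46 = 0.0573.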